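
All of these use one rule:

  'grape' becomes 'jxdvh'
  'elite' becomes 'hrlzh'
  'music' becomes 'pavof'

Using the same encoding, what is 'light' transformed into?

oojnw

It's a Vigenère-style cipher with numeric key [3,6]: position i shifts by key[i mod 2].
On light: l+3=o, i+6=o, g+3=j, h+6=n, t+3=w.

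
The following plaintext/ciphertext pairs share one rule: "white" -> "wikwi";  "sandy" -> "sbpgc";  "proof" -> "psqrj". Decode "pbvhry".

patent

In white: w→w is +0, h→i is +1, i→k is +2, t→w is +3 — the shift increases by 1 each position. The shift increases by 1 at each position, starting from +0: 0, 1, 2, ….
Decoding pbvhry: p−0=p, b−1=a, v−2=t, h−3=e, r−4=n, y−5=t.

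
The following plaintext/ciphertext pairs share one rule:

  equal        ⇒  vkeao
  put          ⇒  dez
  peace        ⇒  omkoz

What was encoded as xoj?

zen

The output letters match the input read backwards, each shifted +10: equal reversed is lauqe. The word is reversed, then every letter is shifted forward by 10.
Decoding xoj: shift back: x−10=n, o−10=e, j−10=z → nez; then reverse → zen.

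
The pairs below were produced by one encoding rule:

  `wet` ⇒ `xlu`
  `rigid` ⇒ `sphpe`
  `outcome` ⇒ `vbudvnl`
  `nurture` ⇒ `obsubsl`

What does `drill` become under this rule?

espmm

The shift depends on letter class: consonant w→x is +1, but vowel e→l is +7. Vowels shift forward by 7 and consonants shift forward by 1.
For drill: d(cons)+1=e, r(cons)+1=s, i(vowel)+7=p, l(cons)+1=m, l(cons)+1=m.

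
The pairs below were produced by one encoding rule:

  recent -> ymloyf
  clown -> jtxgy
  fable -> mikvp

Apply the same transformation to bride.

Letter i (0-indexed) is shifted by i+7, so successive shifts are 7, 8, 9, ….
Applying it to bride: b+7=i, r+8=z, i+9=r, d+10=n, e+11=p.

izrnp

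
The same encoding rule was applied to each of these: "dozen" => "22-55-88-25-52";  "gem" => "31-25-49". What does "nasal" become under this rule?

The formula is n = 3×(alphabet index, a=1) + 10.
On nasal: n=14→52, a=1→13, s=19→67, a=1→13, l=12→46.

52-13-67-13-46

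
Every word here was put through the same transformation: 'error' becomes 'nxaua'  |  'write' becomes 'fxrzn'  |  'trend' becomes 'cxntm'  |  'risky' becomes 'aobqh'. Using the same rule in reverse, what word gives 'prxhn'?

It's a Vigenère-style cipher with numeric key [9,6]: position i shifts by key[i mod 2].
Reversing it on prxhn: p−9=g, r−6=l, x−9=o, h−6=b, n−9=e.

globe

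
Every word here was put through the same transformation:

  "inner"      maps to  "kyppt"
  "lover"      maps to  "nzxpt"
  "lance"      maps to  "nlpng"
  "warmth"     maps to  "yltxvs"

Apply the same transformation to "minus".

otpfu

Shifts by position in inner: pos 0: i→k (+2), pos 1: n→y (+11), pos 2: n→p (+2), pos 3: e→p (+11) — repeating every 2. The shifts repeat in a cycle of length 2: positions 0,1,… shift by +2, +11, then the pattern repeats.
On minus: m+2=o, i+11=t, n+2=p, u+11=f, s+2=u.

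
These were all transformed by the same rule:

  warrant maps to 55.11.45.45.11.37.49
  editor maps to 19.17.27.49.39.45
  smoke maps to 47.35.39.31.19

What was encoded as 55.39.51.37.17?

wound

w(#23)→55 and a(#1)→11: differences scale by 2, so n = 2·pos + 9. Each letter becomes 2×(its alphabet position, a=1..z=26) + 9.
Decoding 55.39.51.37.17: 55→(55−9)÷2=23=w, 39→(39−9)÷2=15=o, 51→(51−9)÷2=21=u, 37→(37−9)÷2=14=n, 17→(17−9)÷2=4=d.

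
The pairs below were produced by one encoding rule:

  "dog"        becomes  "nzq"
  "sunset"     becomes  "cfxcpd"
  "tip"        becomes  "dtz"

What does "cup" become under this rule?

mfz

The shift depends on letter class: consonant d→n is +10, but vowel o→z is +11. The rule splits by letter class: vowels +11, consonants +10.
For cup: c(cons)+10=m, u(vowel)+11=f, p(cons)+10=z.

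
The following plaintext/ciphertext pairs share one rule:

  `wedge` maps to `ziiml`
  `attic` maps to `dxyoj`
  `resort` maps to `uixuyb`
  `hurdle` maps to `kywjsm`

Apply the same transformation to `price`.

In wedge: w→z is +3, e→i is +4, d→i is +5, g→m is +6 — the shift increases by 1 each position. The shift increases by 1 at each position, starting from +3: 3, 4, 5, ….
On price: p+3=s, r+4=v, i+5=n, c+6=i, e+7=l.

svnil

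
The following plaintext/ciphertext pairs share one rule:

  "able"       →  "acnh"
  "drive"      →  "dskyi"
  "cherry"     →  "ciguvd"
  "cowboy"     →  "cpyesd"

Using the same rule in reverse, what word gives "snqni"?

smoke

In able: a→a is +0, b→c is +1, l→n is +2, e→h is +3 — the shift increases by 1 each position. Letter i (0-indexed) is shifted by i+0, so successive shifts are 0, 1, 2, ….
Undoing it on snqni: s−0=s, n−1=m, q−2=o, n−3=k, i−4=e.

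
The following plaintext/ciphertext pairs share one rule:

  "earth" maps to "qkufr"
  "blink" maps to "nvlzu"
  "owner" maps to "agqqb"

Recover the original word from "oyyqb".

Shifts by position in earth: pos 0: e→q (+12), pos 1: a→k (+10), pos 2: r→u (+3), pos 3: t→f (+12), pos 4: h→r (+10) — repeating every 3. A repeating key of period 3 is used — shifts +12, +10, +3 over and over.
Undoing it on oyyqb: o−12=c, y−10=o, y−3=v, q−12=e, b−10=r.

cover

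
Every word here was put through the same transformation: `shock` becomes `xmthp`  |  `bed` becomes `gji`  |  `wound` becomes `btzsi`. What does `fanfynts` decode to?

aviation

Every letter moves 5 places later in the alphabet, wrapping around z→a.
Reversing it on fanfynts: f−5=a, a−5=v, n−5=i, f−5=a, y−5=t, n−5=i, t−5=o, s−5=n.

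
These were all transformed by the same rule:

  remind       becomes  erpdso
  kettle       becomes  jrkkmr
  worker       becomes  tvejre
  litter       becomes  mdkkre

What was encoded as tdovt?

widow

r(17)→e(4) and e(4)→r(17) fit y≡3x+5 (mod 26); the inverse of 3 mod 26 is 9. Treating letters as 0–25, the rule is x ↦ 3x + 5 (mod 26).
Reversing it on tdovt: t(19)→9·(19−5)≡22=w; d(3)→9·(3−5)≡8=i; o(14)→9·(14−5)≡3=d; v(21)→9·(21−5)≡14=o; t(19)→9·(19−5)≡22=w (all mod 26).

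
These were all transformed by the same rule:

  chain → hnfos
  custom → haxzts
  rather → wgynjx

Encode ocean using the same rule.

Shifts by position in chain: pos 0: c→h (+5), pos 1: h→n (+6), pos 2: a→f (+5), pos 3: i→o (+6) — repeating every 2. A repeating key of period 2 is used — shifts +5, +6 over and over.
On ocean: o+5=t, c+6=i, e+5=j, a+6=g, n+5=s.

tijgs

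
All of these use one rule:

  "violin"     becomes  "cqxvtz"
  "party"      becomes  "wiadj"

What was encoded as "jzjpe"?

craft

The shift increases by 1 at each position, starting from +7: 7, 8, 9, ….
Reversing it on jzjpe: j−7=c, z−8=r, j−9=a, p−10=f, e−11=t.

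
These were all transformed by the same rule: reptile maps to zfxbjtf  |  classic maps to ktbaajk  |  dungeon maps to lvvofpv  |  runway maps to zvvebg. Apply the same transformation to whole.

epptf

The shift depends on letter class: consonant r→z is +8, but vowel e→f is +1. Two shifts are in play — +1 for a/e/i/o/u, +8 for every other letter.
Applying it to whole: w(cons)+8=e, h(cons)+8=p, o(vowel)+1=p, l(cons)+8=t, e(vowel)+1=f.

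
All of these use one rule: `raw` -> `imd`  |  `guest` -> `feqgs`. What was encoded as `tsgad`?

The output letters match the input read backwards, each shifted +12: raw reversed is war. Read the word backwards and shift each letter +12.
Reversing it on tsgad: shift back: t−12=h, s−12=g, g−12=u, a−12=o, d−12=r → hguor; then reverse → rough.

rough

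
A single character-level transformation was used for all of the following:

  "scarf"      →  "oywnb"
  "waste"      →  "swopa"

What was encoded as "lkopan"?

poster

Compare letters: s→o is +22, c→y is +22, a→w is +22 — a constant shift. Each letter is shifted forward by 22 in the alphabet (a Caesar shift of +22).
Decoding lkopan: l−22=p, k−22=o, o−22=s, p−22=t, a−22=e, n−22=r.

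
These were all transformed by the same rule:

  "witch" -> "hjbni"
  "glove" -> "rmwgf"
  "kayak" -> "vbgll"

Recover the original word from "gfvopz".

A repeating key of period 3 is used — shifts +11, +1, +8 over and over.
Reversing it on gfvopz: g−11=v, f−1=e, v−8=n, o−11=d, p−1=o, z−8=r.

vendor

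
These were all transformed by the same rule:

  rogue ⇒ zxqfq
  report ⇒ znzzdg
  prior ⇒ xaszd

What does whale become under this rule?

eqkwq

In rogue: r→z is +8, o→x is +9, g→q is +10, u→f is +11 — the shift increases by 1 each position. Each letter shifts forward by (position + 8), i.e. 8, 9, 10, … — the shift grows by one for each successive letter.
For whale: w+8=e, h+9=q, a+10=k, l+11=w, e+12=q.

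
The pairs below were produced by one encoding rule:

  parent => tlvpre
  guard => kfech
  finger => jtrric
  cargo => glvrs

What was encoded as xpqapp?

The shifts repeat in a cycle of length 2: positions 0,1,… shift by +4, +11, then the pattern repeats.
Undoing it on xpqapp: x−4=t, p−11=e, q−4=m, a−11=p, p−4=l, p−11=e.

temple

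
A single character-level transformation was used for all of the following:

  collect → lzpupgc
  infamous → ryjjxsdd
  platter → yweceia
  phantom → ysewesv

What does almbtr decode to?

raisin

Shifts by position in collect: pos 0: c→l (+9), pos 1: o→z (+11), pos 2: l→p (+4), pos 3: l→u (+9), pos 4: e→p (+11), pos 5: c→g (+4) — repeating every 3. A repeating key of period 3 is used — shifts +9, +11, +4 over and over.
Decoding almbtr: a−9=r, l−11=a, m−4=i, b−9=s, t−11=i, r−4=n.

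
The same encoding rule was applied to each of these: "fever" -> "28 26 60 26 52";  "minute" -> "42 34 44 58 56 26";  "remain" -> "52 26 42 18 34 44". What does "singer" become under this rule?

f(#6)→28 and e(#5)→26: differences scale by 2, so n = 2·pos + 16. Each letter becomes 2×(its alphabet position, a=1..z=26) + 16.
Applying it to singer: s=19→54, i=9→34, n=14→44, g=7→30, e=5→26, r=18→52.

54 34 44 30 26 52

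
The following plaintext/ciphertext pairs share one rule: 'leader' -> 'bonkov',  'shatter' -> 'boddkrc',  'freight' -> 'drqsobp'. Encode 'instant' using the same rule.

The output letters match the input read backwards, each shifted +10: leader reversed is redael. Read the word backwards and shift each letter +10.
Applying it to instant: reverse → tnatsni; then shift: t+10=d, n+10=x, a+10=k, t+10=d, s+10=c, n+10=x, i+10=s.

dxkdcxs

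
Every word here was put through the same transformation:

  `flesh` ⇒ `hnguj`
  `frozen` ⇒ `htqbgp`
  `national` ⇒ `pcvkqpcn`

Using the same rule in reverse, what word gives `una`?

Compare letters: f→h is +2, l→n is +2, e→g is +2 — a constant shift. Each letter is shifted forward by 2 in the alphabet (a Caesar shift of +2).
Decoding una: u−2=s, n−2=l, a−2=y.

sly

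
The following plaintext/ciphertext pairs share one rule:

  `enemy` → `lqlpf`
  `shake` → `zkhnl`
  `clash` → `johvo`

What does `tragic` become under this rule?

auhjpf

Shifts by position in enemy: pos 0: e→l (+7), pos 1: n→q (+3), pos 2: e→l (+7), pos 3: m→p (+3) — repeating every 2. It's a Vigenère-style cipher with numeric key [7,3]: position i shifts by key[i mod 2].
On tragic: t+7=a, r+3=u, a+7=h, g+3=j, i+7=p, c+3=f.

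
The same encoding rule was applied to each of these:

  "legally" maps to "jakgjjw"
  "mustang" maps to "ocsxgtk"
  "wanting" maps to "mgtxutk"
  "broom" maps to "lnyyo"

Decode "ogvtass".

l(11)→j(9) and e(4)→a(0) fit y≡5x+6 (mod 26); the inverse of 5 mod 26 is 21. Treating letters as 0–25, the rule is x ↦ 5x + 6 (mod 26).
Undoing it on ogvtass: o(14)→21·(14−6)≡12=m; g(6)→21·(6−6)≡0=a; v(21)→21·(21−6)≡3=d; t(19)→21·(19−6)≡13=n; a(0)→21·(0−6)≡4=e; s(18)→21·(18−6)≡18=s; s(18)→21·(18−6)≡18=s (all mod 26).

madness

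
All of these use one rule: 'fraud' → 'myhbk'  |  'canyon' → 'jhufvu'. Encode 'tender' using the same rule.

alukly

Each letter is shifted forward by 7 in the alphabet (a Caesar shift of +7).
Applying it to tender: t+7=a, e+7=l, n+7=u, d+7=k, e+7=l, r+7=y.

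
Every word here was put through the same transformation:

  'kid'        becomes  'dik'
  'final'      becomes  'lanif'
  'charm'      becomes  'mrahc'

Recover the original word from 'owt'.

two

The word is simply reversed.
Undoing it on owt: then reverse → two.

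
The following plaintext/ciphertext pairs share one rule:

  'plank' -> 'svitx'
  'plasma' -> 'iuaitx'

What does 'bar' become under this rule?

zij

The output letters match the input read backwards, each shifted +8: plank reversed is knalp. The word is reversed, then every letter is shifted forward by 8.
For bar: reverse → rab; then shift: r+8=z, a+8=i, b+8=j.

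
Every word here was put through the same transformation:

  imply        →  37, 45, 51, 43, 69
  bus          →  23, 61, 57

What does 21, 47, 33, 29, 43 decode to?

i(#9)→37 and m(#13)→45: differences scale by 2, so n = 2·pos + 19. With a=1..z=26, the number is 2·pos + 19.
Decoding 21, 47, 33, 29, 43: 21→(21−19)÷2=1=a, 47→(47−19)÷2=14=n, 33→(33−19)÷2=7=g, 29→(29−19)÷2=5=e, 43→(43−19)÷2=12=l.

angel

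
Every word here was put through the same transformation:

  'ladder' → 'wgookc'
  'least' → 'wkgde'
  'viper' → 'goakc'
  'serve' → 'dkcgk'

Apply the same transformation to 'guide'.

The shift depends on letter class: consonant l→w is +11, but vowel a→g is +6. Two shifts are in play — +6 for a/e/i/o/u, +11 for every other letter.
Applying it to guide: g(cons)+11=r, u(vowel)+6=a, i(vowel)+6=o, d(cons)+11=o, e(vowel)+6=k.

raook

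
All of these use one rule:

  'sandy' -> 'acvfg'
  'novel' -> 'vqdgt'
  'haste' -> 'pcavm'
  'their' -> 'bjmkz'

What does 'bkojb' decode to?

Shifts by position in sandy: pos 0: s→a (+8), pos 1: a→c (+2), pos 2: n→v (+8), pos 3: d→f (+2) — repeating every 2. A repeating key of period 2 is used — shifts +8, +2 over and over.
Undoing it on bkojb: b−8=t, k−2=i, o−8=g, j−2=h, b−8=t.

tight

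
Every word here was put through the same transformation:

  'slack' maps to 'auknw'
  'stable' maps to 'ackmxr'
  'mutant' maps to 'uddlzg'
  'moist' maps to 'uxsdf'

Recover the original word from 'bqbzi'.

In slack: s→a is +8, l→u is +9, a→k is +10, c→n is +11 — the shift increases by 1 each position. Each letter shifts forward by (position + 8), i.e. 8, 9, 10, … — the shift grows by one for each successive letter.
Reversing it on bqbzi: b−8=t, q−9=h, b−10=r, z−11=o, i−12=w.

throw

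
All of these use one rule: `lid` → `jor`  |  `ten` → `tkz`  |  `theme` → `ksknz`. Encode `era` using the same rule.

The output letters match the input read backwards, each shifted +6: lid reversed is dil. The word is reversed, then every letter is shifted forward by 6.
On era: reverse → are; then shift: a+6=g, r+6=x, e+6=k.

gxk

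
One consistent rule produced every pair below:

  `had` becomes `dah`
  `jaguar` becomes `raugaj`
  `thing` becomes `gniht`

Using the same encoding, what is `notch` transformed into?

hcton

The output letters match the input read backwards: had reversed is dah. The word is simply reversed.
On notch: reverse → hcton.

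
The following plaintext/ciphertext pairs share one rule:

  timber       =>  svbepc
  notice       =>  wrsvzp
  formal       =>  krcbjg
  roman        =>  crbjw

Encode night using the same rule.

t(19)→s(18) and i(8)→v(21) fit y≡21x+9 (mod 26); the inverse of 21 mod 26 is 5. This is an affine cipher: with a=0,…,z=25, each position x becomes (21x+9) mod 26.
On night: n(13)→21·13+9≡22=w; i(8)→21·8+9≡21=v; g(6)→21·6+9≡5=f; h(7)→21·7+9≡0=a; t(19)→21·19+9≡18=s (all mod 26).

wvfas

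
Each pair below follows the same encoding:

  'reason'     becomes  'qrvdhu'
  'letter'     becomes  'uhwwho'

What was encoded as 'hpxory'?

volume

The output letters match the input read backwards, each shifted +3: reason reversed is nosaer. The word is reversed, then every letter is shifted forward by 3.
Reversing it on hpxory: shift back: h−3=e, p−3=m, x−3=u, o−3=l, r−3=o, y−3=v → emulov; then reverse → volume.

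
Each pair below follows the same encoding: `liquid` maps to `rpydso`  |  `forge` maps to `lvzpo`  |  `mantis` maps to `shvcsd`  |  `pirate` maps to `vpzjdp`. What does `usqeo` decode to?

In liquid: l→r is +6, i→p is +7, q→y is +8, u→d is +9 — the shift increases by 1 each position. Letter i (0-indexed) is shifted by i+6, so successive shifts are 6, 7, 8, ….
Reversing it on usqeo: u−6=o, s−7=l, q−8=i, e−9=v, o−10=e.

olive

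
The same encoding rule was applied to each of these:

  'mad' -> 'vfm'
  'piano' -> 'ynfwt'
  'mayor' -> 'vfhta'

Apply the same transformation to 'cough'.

ltzpq

Vowels shift forward by 5 and consonants shift forward by 9.
Applying it to cough: c(cons)+9=l, o(vowel)+5=t, u(vowel)+5=z, g(cons)+9=p, h(cons)+9=q.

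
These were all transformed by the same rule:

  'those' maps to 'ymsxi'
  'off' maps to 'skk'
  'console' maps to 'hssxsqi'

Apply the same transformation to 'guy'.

Two shifts are in play — +4 for a/e/i/o/u, +5 for every other letter.
On guy: g(cons)+5=l, u(vowel)+4=y, y(cons)+5=d.

lyd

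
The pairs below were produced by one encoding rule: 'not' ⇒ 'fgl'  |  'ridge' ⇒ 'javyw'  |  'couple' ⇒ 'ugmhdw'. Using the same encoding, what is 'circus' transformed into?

Compare letters: n→f is +18, o→g is +18, t→l is +18 — a constant shift. Each letter is shifted forward by 18 in the alphabet (a Caesar shift of +18).
For circus: c+18=u, i+18=a, r+18=j, c+18=u, u+18=m, s+18=k.

uajumk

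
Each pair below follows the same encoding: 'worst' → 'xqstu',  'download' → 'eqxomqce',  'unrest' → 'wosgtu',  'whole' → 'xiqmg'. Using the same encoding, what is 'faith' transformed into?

gckui

The shift depends on letter class: consonant w→x is +1, but vowel o→q is +2. Vowels shift forward by 2 and consonants shift forward by 1.
For faith: f(cons)+1=g, a(vowel)+2=c, i(vowel)+2=k, t(cons)+1=u, h(cons)+1=i.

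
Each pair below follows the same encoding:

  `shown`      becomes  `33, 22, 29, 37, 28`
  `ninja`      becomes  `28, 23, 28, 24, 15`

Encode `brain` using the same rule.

16, 32, 15, 23, 28

s is letter #19 and maps to 33: an offset of 14. Each letter is replaced by its alphabet position (a=1..z=26) + 14.
For brain: b=2→16, r=18→32, a=1→15, i=9→23, n=14→28.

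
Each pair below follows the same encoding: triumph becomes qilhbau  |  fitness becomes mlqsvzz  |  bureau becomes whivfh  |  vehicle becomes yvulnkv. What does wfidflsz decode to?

bargains

Treating letters as 0–25, the rule is x ↦ 17x + 5 (mod 26).
Decoding wfidflsz: w(22)→23·(22−5)≡1=b; f(5)→23·(5−5)≡0=a; i(8)→23·(8−5)≡17=r; d(3)→23·(3−5)≡6=g; f(5)→23·(5−5)≡0=a; l(11)→23·(11−5)≡8=i; s(18)→23·(18−5)≡13=n; z(25)→23·(25−5)≡18=s (all mod 26).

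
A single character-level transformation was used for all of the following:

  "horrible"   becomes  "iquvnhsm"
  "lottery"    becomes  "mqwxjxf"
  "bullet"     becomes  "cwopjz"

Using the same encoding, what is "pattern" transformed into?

In horrible: h→i is +1, o→q is +2, r→u is +3, r→v is +4 — the shift increases by 1 each position. Each letter shifts forward by (position + 1), i.e. 1, 2, 3, … — the shift grows by one for each successive letter.
On pattern: p+1=q, a+2=c, t+3=w, t+4=x, e+5=j, r+6=x, n+7=u.

qcwxjxu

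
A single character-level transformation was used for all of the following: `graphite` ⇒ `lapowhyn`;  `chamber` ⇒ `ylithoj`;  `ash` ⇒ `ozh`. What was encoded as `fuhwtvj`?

The output letters match the input read backwards, each shifted +7: graphite reversed is etihparg. Read the word backwards and shift each letter +7.
Decoding fuhwtvj: shift back: f−7=y, u−7=n, h−7=a, w−7=p, t−7=m, v−7=o, j−7=c → ynapmoc; then reverse → company.

company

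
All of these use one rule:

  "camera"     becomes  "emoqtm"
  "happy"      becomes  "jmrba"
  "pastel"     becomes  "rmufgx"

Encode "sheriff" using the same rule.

utgdkrh

A repeating key of period 2 is used — shifts +2, +12 over and over.
For sheriff: s+2=u, h+12=t, e+2=g, r+12=d, i+2=k, f+12=r, f+2=h.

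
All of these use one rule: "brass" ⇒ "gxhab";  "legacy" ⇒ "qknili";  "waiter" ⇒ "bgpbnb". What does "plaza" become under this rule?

Each letter shifts forward by (position + 5), i.e. 5, 6, 7, … — the shift grows by one for each successive letter.
On plaza: p+5=u, l+6=r, a+7=h, z+8=h, a+9=j.

urhhj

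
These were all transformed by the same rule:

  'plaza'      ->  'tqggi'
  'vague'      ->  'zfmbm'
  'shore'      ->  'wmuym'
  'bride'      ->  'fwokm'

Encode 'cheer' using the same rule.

gmklz

Letter i (0-indexed) is shifted by i+4, so successive shifts are 4, 5, 6, ….
On cheer: c+4=g, h+5=m, e+6=k, e+7=l, r+8=z.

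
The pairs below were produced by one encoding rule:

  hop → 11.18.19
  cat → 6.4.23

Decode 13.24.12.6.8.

h is letter #8 and maps to 11: an offset of 3. The number is (letter's place in the alphabet, a=1) + 3.
Reversing it on 13.24.12.6.8: 13→(13−3)÷1=10=j, 24→(24−3)÷1=21=u, 12→(12−3)÷1=9=i, 6→(6−3)÷1=3=c, 8→(8−3)÷1=5=e.

juice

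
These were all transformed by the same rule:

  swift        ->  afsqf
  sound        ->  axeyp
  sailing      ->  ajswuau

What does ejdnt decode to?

In swift: s→a is +8, w→f is +9, i→s is +10, f→q is +11 — the shift increases by 1 each position. Each letter shifts forward by (position + 8), i.e. 8, 9, 10, … — the shift grows by one for each successive letter.
Undoing it on ejdnt: e−8=w, j−9=a, d−10=t, n−11=c, t−12=h.

watch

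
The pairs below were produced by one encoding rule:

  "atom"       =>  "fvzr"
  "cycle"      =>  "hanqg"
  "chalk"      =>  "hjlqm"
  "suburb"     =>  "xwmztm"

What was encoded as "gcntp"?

It's a Vigenère-style cipher with numeric key [5,2,11]: position i shifts by key[i mod 3].
Decoding gcntp: g−5=b, c−2=a, n−11=c, t−5=o, p−2=n.

bacon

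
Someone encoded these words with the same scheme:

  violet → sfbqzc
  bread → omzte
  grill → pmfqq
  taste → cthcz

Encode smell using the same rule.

Treating letters as 0–25, the rule is x ↦ 21x + 19 (mod 26).
For smell: s(18)→21·18+19≡7=h; m(12)→21·12+19≡11=l; e(4)→21·4+19≡25=z; l(11)→21·11+19≡16=q; l(11)→21·11+19≡16=q (all mod 26).

hlzqq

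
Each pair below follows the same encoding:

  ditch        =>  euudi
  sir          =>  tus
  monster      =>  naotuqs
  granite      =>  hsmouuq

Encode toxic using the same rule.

The shift depends on letter class: consonant d→e is +1, but vowel i→u is +12. Vowels shift forward by 12 and consonants shift forward by 1.
Applying it to toxic: t(cons)+1=u, o(vowel)+12=a, x(cons)+1=y, i(vowel)+12=u, c(cons)+1=d.

uayud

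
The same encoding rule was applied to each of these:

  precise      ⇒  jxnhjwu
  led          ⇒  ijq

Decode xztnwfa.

The word is reversed, then every letter is shifted forward by 5.
Decoding xztnwfa: shift back: x−5=s, z−5=u, t−5=o, n−5=i, w−5=r, f−5=a, a−5=v → suoirav; then reverse → various.

various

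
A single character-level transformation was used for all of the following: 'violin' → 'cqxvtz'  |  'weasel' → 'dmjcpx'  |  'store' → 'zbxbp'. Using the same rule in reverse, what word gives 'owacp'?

In violin: v→c is +7, i→q is +8, o→x is +9, l→v is +10 — the shift increases by 1 each position. The shift increases by 1 at each position, starting from +7: 7, 8, 9, ….
Undoing it on owacp: o−7=h, w−8=o, a−9=r, c−10=s, p−11=e.

horse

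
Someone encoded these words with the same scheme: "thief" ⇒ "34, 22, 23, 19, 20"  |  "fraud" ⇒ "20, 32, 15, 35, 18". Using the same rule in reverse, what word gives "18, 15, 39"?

day

Letters become their 1-based position plus 14 (so a→15, b→16, …).
Undoing it on 18, 15, 39: 18→(18−14)÷1=4=d, 15→(15−14)÷1=1=a, 39→(39−14)÷1=25=y.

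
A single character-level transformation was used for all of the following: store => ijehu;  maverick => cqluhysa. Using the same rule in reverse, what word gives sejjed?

cotton

Compare letters: s→i is +16, t→j is +16, o→e is +16 — a constant shift. Each letter is shifted forward by 16 in the alphabet (a Caesar shift of +16).
Reversing it on sejjed: s−16=c, e−16=o, j−16=t, j−16=t, e−16=o, d−16=n.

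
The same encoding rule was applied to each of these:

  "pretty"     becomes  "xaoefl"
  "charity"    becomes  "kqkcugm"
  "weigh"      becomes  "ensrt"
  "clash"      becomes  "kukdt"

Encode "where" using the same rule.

eqocq

The shift increases by 1 at each position, starting from +8: 8, 9, 10, ….
On where: w+8=e, h+9=q, e+10=o, r+11=c, e+12=q.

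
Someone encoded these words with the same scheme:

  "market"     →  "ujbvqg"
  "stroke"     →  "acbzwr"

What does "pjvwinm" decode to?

hallway

Letter i (0-indexed) is shifted by i+8, so successive shifts are 8, 9, 10, ….
Decoding pjvwinm: p−8=h, j−9=a, v−10=l, w−11=l, i−12=w, n−13=a, m−14=y.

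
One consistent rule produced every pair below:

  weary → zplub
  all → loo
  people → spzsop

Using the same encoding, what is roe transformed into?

uzp

The shift depends on letter class: consonant w→z is +3, but vowel e→p is +11. Vowels shift forward by 11 and consonants shift forward by 3.
For roe: r(cons)+3=u, o(vowel)+11=z, e(vowel)+11=p.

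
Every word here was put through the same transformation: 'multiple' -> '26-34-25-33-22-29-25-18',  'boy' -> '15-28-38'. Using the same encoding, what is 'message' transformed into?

m is letter #13 and maps to 26: an offset of 13. The number is (letter's place in the alphabet, a=1) + 13.
Applying it to message: m=13→26, e=5→18, s=19→32, s=19→32, a=1→14, g=7→20, e=5→18.

26-18-32-32-14-20-18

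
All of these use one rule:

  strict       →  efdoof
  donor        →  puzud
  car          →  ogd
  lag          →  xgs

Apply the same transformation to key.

The rule splits by letter class: vowels +6, consonants +12.
For key: k(cons)+12=w, e(vowel)+6=k, y(cons)+12=k.

wkk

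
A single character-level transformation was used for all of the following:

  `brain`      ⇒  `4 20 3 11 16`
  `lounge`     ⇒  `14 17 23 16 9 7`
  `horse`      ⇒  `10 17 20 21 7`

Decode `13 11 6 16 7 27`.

Each letter is replaced by its alphabet position (a=1..z=26) + 2.
Undoing it on 13 11 6 16 7 27: 13→(13−2)÷1=11=k, 11→(11−2)÷1=9=i, 6→(6−2)÷1=4=d, 16→(16−2)÷1=14=n, 7→(7−2)÷1=5=e, 27→(27−2)÷1=25=y.

kidney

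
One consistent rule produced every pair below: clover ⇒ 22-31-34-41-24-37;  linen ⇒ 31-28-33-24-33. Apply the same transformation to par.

35-20-37

c is letter #3 and maps to 22: an offset of 19. Each letter is replaced by its alphabet position (a=1..z=26) + 19.
For par: p=16→35, a=1→20, r=18→37.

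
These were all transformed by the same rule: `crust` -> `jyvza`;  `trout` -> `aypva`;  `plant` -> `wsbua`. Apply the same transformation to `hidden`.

ojkkfu

The shift depends on letter class: consonant c→j is +7, but vowel u→v is +1. Two shifts are in play — +1 for a/e/i/o/u, +7 for every other letter.
For hidden: h(cons)+7=o, i(vowel)+1=j, d(cons)+7=k, d(cons)+7=k, e(vowel)+1=f, n(cons)+7=u.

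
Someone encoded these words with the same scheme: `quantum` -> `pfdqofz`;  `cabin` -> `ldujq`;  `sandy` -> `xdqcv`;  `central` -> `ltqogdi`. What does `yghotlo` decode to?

q(16)→p(15) and u(20)→f(5) fit y≡17x+3 (mod 26); the inverse of 17 mod 26 is 23. Each letter's alphabet position (a=0..z=25) is mapped through 17·x+3 mod 26 — an affine cipher.
Decoding yghotlo: y(24)→23·(24−3)≡15=p; g(6)→23·(6−3)≡17=r; h(7)→23·(7−3)≡14=o; o(14)→23·(14−3)≡19=t; t(19)→23·(19−3)≡4=e; l(11)→23·(11−3)≡2=c; o(14)→23·(14−3)≡19=t (all mod 26).

protect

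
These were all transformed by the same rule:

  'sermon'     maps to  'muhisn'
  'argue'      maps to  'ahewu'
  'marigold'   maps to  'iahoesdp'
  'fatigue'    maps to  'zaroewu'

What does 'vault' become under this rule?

bawdr

s(18)→m(12) and e(4)→u(20) fit y≡5x+0 (mod 26); the inverse of 5 mod 26 is 21. Treating letters as 0–25, the rule is x ↦ 5x + 0 (mod 26).
Applying it to vault: v(21)→5·21+0≡1=b; a(0)→5·0+0≡0=a; u(20)→5·20+0≡22=w; l(11)→5·11+0≡3=d; t(19)→5·19+0≡17=r (all mod 26).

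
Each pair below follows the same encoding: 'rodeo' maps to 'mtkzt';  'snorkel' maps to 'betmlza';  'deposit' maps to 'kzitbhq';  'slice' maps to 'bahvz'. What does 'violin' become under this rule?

r(17)→m(12) and o(14)→t(19) fit y≡15x+17 (mod 26); the inverse of 15 mod 26 is 7. Treating letters as 0–25, the rule is x ↦ 15x + 17 (mod 26).
For violin: v(21)→15·21+17≡20=u; i(8)→15·8+17≡7=h; o(14)→15·14+17≡19=t; l(11)→15·11+17≡0=a; i(8)→15·8+17≡7=h; n(13)→15·13+17≡4=e (all mod 26).

uhtahe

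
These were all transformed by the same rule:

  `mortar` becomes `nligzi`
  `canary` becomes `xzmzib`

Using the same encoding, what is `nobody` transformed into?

Each pair mirrors across the alphabet (m↔n, o↔l, r↔i): positions sum to 25. Each letter is replaced by its mirror in the alphabet: a↔z, b↔y, c↔x, and so on (the Atbash cipher).
Applying it to nobody: n↔m, o↔l, b↔y, o↔l, d↔w, y↔b.

mlylwb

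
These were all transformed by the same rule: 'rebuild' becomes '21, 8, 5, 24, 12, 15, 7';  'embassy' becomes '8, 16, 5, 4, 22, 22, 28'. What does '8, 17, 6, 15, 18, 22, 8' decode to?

enclose

The number is (letter's place in the alphabet, a=1) + 3.
Decoding 8, 17, 6, 15, 18, 22, 8: 8→(8−3)÷1=5=e, 17→(17−3)÷1=14=n, 6→(6−3)÷1=3=c, 15→(15−3)÷1=12=l, 18→(18−3)÷1=15=o, 22→(22−3)÷1=19=s, 8→(8−3)÷1=5=e.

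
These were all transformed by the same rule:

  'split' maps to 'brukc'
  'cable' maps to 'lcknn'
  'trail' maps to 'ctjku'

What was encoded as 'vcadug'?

Shifts by position in split: pos 0: s→b (+9), pos 1: p→r (+2), pos 2: l→u (+9), pos 3: i→k (+2) — repeating every 2. It's a Vigenère-style cipher with numeric key [9,2]: position i shifts by key[i mod 2].
Decoding vcadug: v−9=m, c−2=a, a−9=r, d−2=b, u−9=l, g−2=e.

marble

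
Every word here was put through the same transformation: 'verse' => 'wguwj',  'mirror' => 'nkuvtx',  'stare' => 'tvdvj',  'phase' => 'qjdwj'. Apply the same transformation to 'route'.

sqxxj

In verse: v→w is +1, e→g is +2, r→u is +3, s→w is +4 — the shift increases by 1 each position. Letter i (0-indexed) is shifted by i+1, so successive shifts are 1, 2, 3, ….
For route: r+1=s, o+2=q, u+3=x, t+4=x, e+5=j.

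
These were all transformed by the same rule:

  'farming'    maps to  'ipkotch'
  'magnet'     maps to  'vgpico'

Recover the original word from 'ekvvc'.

attic

The output letters match the input read backwards, each shifted +2: farming reversed is gnimraf. The word is reversed, then every letter is shifted forward by 2.
Decoding ekvvc: shift back: e−2=c, k−2=i, v−2=t, v−2=t, c−2=a → citta; then reverse → attic.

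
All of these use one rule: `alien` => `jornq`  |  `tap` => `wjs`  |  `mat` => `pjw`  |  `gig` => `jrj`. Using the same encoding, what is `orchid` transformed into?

xufkrg

The shift depends on letter class: consonant l→o is +3, but vowel a→j is +9. Vowels shift forward by 9 and consonants shift forward by 3.
On orchid: o(vowel)+9=x, r(cons)+3=u, c(cons)+3=f, h(cons)+3=k, i(vowel)+9=r, d(cons)+3=g.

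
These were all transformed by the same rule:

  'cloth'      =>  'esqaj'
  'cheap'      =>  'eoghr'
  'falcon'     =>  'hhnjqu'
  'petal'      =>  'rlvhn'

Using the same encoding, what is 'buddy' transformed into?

dbfka

Shifts by position in cloth: pos 0: c→e (+2), pos 1: l→s (+7), pos 2: o→q (+2), pos 3: t→a (+7) — repeating every 2. A repeating key of period 2 is used — shifts +2, +7 over and over.
For buddy: b+2=d, u+7=b, d+2=f, d+7=k, y+2=a.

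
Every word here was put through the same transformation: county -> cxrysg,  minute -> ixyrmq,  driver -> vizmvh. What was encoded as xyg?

The output letters match the input read backwards, each shifted +4: county reversed is ytnuoc. The word is reversed, then every letter is shifted forward by 4.
Reversing it on xyg: shift back: x−4=t, y−4=u, g−4=c → tuc; then reverse → cut.

cut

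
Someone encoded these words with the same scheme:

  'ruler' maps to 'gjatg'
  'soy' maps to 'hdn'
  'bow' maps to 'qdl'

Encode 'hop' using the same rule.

Each letter is shifted forward by 15 in the alphabet (a Caesar shift of +15).
On hop: h+15=w, o+15=d, p+15=e.

wde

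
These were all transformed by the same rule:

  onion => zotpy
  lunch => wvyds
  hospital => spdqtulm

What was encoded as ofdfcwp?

deserve

Shifts by position in onion: pos 0: o→z (+11), pos 1: n→o (+1), pos 2: i→t (+11), pos 3: o→p (+1) — repeating every 2. The shifts repeat in a cycle of length 2: positions 0,1,… shift by +11, +1, then the pattern repeats.
Decoding ofdfcwp: o−11=d, f−1=e, d−11=s, f−1=e, c−11=r, w−1=v, p−11=e.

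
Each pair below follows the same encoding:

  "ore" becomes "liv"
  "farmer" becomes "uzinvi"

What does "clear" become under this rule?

This is the alphabet-reversal cipher (Atbash): a becomes z, b becomes y, etc.
For clear: c↔x, l↔o, e↔v, a↔z, r↔i.

xovzi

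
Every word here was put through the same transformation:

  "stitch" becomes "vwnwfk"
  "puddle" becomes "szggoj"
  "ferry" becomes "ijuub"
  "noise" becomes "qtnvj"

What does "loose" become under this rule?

The shift depends on letter class: consonant s→v is +3, but vowel i→n is +5. The rule splits by letter class: vowels +5, consonants +3.
Applying it to loose: l(cons)+3=o, o(vowel)+5=t, o(vowel)+5=t, s(cons)+3=v, e(vowel)+5=j.

ottvj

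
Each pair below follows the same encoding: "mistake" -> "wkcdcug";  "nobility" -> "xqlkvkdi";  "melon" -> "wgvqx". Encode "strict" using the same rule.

The shift depends on letter class: consonant m→w is +10, but vowel i→k is +2. Vowels shift forward by 2 and consonants shift forward by 10.
For strict: s(cons)+10=c, t(cons)+10=d, r(cons)+10=b, i(vowel)+2=k, c(cons)+10=m, t(cons)+10=d.

cdbkmd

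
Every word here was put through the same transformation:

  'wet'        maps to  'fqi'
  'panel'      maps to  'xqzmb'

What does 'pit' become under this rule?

The output letters match the input read backwards, each shifted +12: wet reversed is tew. Two steps: reverse the string, then apply a Caesar shift of +12.
Applying it to pit: reverse → tip; then shift: t+12=f, i+12=u, p+12=b.

fub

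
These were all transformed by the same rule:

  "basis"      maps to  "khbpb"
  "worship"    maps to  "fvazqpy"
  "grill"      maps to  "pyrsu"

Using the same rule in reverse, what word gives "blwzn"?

Shifts by position in basis: pos 0: b→k (+9), pos 1: a→h (+7), pos 2: s→b (+9), pos 3: i→p (+7) — repeating every 2. A repeating key of period 2 is used — shifts +9, +7 over and over.
Undoing it on blwzn: b−9=s, l−7=e, w−9=n, z−7=s, n−9=e.

sense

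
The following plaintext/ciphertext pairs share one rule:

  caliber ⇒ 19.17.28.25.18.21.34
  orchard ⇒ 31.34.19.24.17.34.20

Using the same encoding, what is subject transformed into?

35.37.18.26.21.19.36

Each letter is replaced by its alphabet position (a=1..z=26) + 16.
For subject: s=19→35, u=21→37, b=2→18, j=10→26, e=5→21, c=3→19, t=20→36.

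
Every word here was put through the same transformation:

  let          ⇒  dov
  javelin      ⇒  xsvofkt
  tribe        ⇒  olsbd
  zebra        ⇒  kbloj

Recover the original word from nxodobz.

pretend

Two steps: reverse the string, then apply a Caesar shift of +10.
Undoing it on nxodobz: shift back: n−10=d, x−10=n, o−10=e, d−10=t, o−10=e, b−10=r, z−10=p → dneterp; then reverse → pretend.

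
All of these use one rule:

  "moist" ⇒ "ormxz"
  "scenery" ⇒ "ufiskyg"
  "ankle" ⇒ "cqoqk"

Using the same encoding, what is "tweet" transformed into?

In moist: m→o is +2, o→r is +3, i→m is +4, s→x is +5 — the shift increases by 1 each position. Letter i (0-indexed) is shifted by i+2, so successive shifts are 2, 3, 4, ….
Applying it to tweet: t+2=v, w+3=z, e+4=i, e+5=j, t+6=z.

vzijz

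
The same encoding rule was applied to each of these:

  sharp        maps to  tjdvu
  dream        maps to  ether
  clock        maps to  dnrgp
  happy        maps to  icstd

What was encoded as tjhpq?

shell

Letter i (0-indexed) is shifted by i+1, so successive shifts are 1, 2, 3, ….
Reversing it on tjhpq: t−1=s, j−2=h, h−3=e, p−4=l, q−5=l.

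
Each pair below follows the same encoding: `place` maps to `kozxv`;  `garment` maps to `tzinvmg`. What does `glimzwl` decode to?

tornado

This is the alphabet-reversal cipher (Atbash): a becomes z, b becomes y, etc.
Decoding glimzwl: g↔t, l↔o, i↔r, m↔n, z↔a, w↔d, l↔o.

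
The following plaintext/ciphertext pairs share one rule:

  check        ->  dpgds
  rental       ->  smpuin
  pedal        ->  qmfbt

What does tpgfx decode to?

sheep

Shifts by position in check: pos 0: c→d (+1), pos 1: h→p (+8), pos 2: e→g (+2), pos 3: c→d (+1), pos 4: k→s (+8) — repeating every 3. It's a Vigenère-style cipher with numeric key [1,8,2]: position i shifts by key[i mod 3].
Decoding tpgfx: t−1=s, p−8=h, g−2=e, f−1=e, x−8=p.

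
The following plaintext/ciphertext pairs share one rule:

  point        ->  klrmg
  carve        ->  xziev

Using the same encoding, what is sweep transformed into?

hdvvk

This is the alphabet-reversal cipher (Atbash): a becomes z, b becomes y, etc.
For sweep: s↔h, w↔d, e↔v, e↔v, p↔k.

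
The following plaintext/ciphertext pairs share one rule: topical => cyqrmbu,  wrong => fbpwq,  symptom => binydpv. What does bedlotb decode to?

success

Shifts by position in topical: pos 0: t→c (+9), pos 1: o→y (+10), pos 2: p→q (+1), pos 3: i→r (+9), pos 4: c→m (+10), pos 5: a→b (+1) — repeating every 3. It's a Vigenère-style cipher with numeric key [9,10,1]: position i shifts by key[i mod 3].
Undoing it on bedlotb: b−9=s, e−10=u, d−1=c, l−9=c, o−10=e, t−1=s, b−9=s.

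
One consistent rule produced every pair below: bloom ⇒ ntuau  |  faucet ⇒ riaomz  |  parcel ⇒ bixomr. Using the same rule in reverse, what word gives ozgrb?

craft

Shifts by position in bloom: pos 0: b→n (+12), pos 1: l→t (+8), pos 2: o→u (+6), pos 3: o→a (+12), pos 4: m→u (+8) — repeating every 3. A repeating key of period 3 is used — shifts +12, +8, +6 over and over.
Undoing it on ozgrb: o−12=c, z−8=r, g−6=a, r−12=f, b−8=t.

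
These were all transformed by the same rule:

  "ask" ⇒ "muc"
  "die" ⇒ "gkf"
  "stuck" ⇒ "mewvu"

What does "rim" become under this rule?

okt

The output letters match the input read backwards, each shifted +2: ask reversed is ksa. The word is reversed, then every letter is shifted forward by 2.
For rim: reverse → mir; then shift: m+2=o, i+2=k, r+2=t.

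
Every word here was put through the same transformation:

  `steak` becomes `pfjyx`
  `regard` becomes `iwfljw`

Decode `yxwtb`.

worst

The output letters match the input read backwards, each shifted +5: steak reversed is kaets. Two steps: reverse the string, then apply a Caesar shift of +5.
Reversing it on yxwtb: shift back: y−5=t, x−5=s, w−5=r, t−5=o, b−5=w → tsrow; then reverse → worst.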